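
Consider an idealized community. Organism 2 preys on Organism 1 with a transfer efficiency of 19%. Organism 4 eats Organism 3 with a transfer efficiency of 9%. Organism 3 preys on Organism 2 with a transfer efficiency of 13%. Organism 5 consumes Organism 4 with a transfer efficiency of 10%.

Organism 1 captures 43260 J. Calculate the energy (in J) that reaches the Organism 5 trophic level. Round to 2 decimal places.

Organism 2: 43260 × 0.19 = 8219.4 J
Organism 3: 8219.4 × 0.13 = 1068.522 J
Organism 4: 1068.522 × 0.09 = 96.16698 J
Organism 5: 96.16698 × 0.1 = 9.616698 J

9.62 J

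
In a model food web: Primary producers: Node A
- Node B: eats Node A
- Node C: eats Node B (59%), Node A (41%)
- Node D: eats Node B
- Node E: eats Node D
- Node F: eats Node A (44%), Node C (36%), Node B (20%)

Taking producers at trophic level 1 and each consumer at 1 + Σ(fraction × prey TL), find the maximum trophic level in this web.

Node B: 1 + 1 = 2
Node C: 1 + (0.59×2 + 0.41×1) = 2.59
Node D: 1 + 2 = 3
Node E: 1 + 3 = 4
Node F: 1 + (0.44×1 + 0.36×2.59 + 0.2×2) = 2.7724

4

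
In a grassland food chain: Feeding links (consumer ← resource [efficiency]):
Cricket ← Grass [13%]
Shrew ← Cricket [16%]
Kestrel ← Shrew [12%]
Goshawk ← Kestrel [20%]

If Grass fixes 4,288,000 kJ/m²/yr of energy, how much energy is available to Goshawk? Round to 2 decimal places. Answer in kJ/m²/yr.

2140.57 kJ/m²/yr

Cricket: 4288000 × 0.13 = 557440 kJ/m²/yr
Shrew: 557440 × 0.16 = 89190.4 kJ/m²/yr
Kestrel: 89190.4 × 0.12 = 10702.848 kJ/m²/yr
Goshawk: 10702.848 × 0.2 = 2140.5696 kJ/m²/yr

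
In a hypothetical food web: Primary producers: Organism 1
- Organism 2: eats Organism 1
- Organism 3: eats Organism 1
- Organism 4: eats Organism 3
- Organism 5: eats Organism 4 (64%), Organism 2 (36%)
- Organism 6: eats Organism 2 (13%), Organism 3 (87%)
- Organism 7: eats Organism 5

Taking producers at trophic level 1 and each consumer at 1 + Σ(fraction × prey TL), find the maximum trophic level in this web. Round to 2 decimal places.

Organism 2: 1 + 1 = 2
Organism 3: 1 + 1 = 2
Organism 4: 1 + 2 = 3
Organism 5: 1 + (0.64×3 + 0.36×2) = 3.64
Organism 6: 1 + (0.13×2 + 0.87×2) = 3
Organism 7: 1 + 3.64 = 4.64

4.64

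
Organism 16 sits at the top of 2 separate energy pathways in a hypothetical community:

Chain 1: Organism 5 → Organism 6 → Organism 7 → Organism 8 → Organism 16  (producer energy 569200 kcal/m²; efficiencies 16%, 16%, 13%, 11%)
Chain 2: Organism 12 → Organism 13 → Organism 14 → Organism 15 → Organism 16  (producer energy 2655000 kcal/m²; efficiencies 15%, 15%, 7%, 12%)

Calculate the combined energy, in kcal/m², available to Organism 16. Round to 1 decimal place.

Chain 1: 569200 × 0.16 × 0.16 × 0.13 × 0.11 = 208.372736 kcal/m²
Chain 2: 2655000 × 0.15 × 0.15 × 0.07 × 0.12 = 501.795 kcal/m²
Total at Organism 16: 208.372736 + 501.795 = 710.167736 kcal/m²

710.2 kcal/m²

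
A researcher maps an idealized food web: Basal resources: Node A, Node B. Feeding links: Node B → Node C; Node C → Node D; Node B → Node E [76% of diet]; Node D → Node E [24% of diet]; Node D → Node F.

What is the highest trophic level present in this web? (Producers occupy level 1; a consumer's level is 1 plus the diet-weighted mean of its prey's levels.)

4

Node C: 1 + 1 = 2
Node D: 1 + 2 = 3
Node E: 1 + (0.76×1 + 0.24×3) = 2.48
Node F: 1 + 3 = 4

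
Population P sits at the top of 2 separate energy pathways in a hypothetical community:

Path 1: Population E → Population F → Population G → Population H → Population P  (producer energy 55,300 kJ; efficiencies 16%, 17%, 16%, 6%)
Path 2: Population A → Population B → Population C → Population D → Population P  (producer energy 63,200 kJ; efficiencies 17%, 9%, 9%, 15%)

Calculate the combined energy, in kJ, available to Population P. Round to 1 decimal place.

27.5 kJ

Path 1: 55300 × 0.16 × 0.17 × 0.16 × 0.06 = 14.439936 kJ
Path 2: 63200 × 0.17 × 0.09 × 0.09 × 0.15 = 13.05396 kJ
Total at Population P: 14.439936 + 13.05396 = 27.493896 kJ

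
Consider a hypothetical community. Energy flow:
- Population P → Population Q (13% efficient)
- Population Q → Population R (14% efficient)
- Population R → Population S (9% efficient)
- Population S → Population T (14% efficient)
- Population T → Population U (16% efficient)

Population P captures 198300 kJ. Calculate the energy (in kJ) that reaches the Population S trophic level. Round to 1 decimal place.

Population Q: 198300 × 0.13 = 25779 kJ
Population R: 25779 × 0.14 = 3609.06 kJ
Population S: 3609.06 × 0.09 = 324.8154 kJ

324.8 kJ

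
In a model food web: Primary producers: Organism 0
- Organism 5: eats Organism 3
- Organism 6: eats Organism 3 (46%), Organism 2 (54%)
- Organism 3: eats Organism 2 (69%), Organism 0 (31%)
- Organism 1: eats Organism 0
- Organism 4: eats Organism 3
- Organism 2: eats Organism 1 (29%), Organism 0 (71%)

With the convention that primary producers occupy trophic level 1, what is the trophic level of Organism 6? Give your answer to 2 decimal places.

3.57

Organism 1: 1 + 1 = 2
Organism 2: 1 + (0.29×2 + 0.71×1) = 2.29
Organism 3: 1 + (0.69×2.29 + 0.31×1) = 2.8901
Organism 4: 1 + 2.8901 = 3.8901
Organism 5: 1 + 2.8901 = 3.8901
Organism 6: 1 + (0.46×2.8901 + 0.54×2.29) = 3.566046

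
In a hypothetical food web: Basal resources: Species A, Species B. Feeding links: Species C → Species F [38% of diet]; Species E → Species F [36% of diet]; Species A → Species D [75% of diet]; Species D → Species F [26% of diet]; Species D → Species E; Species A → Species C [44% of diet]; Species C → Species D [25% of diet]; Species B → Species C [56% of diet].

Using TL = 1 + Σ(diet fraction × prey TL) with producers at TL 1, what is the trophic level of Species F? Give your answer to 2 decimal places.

3.52

Species C: 1 + (0.44×1 + 0.56×1) = 2
Species D: 1 + (0.25×2 + 0.75×1) = 2.25
Species E: 1 + 2.25 = 3.25
Species F: 1 + (0.26×2.25 + 0.38×2 + 0.36×3.25) = 3.515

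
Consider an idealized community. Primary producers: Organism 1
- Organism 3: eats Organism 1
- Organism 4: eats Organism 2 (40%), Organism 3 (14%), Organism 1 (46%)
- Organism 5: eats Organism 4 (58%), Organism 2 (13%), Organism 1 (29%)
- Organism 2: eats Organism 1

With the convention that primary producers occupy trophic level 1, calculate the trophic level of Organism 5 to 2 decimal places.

3.02

Organism 2: 1 + 1 = 2
Organism 3: 1 + 1 = 2
Organism 4: 1 + (0.4×2 + 0.14×2 + 0.46×1) = 2.54
Organism 5: 1 + (0.58×2.54 + 0.13×2 + 0.29×1) = 3.0232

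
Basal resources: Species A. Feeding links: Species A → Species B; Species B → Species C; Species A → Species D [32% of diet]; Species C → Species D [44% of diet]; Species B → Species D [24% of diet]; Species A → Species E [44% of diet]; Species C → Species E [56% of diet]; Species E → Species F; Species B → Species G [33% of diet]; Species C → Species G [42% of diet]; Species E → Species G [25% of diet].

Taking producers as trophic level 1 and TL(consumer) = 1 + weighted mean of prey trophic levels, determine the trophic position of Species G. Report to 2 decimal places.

3.70

Species B: 1 + 1 = 2
Species C: 1 + 2 = 3
Species D: 1 + (0.32×1 + 0.44×3 + 0.24×2) = 3.12
Species E: 1 + (0.44×1 + 0.56×3) = 3.12
Species F: 1 + 3.12 = 4.12
Species G: 1 + (0.33×2 + 0.42×3 + 0.25×3.12) = 3.7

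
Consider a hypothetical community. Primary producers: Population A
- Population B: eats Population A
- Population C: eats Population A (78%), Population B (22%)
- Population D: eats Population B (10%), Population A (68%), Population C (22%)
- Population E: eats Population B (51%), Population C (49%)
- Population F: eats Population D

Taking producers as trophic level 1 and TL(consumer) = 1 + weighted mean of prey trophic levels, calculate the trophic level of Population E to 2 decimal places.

3.11

Population B: 1 + 1 = 2
Population C: 1 + (0.78×1 + 0.22×2) = 2.22
Population D: 1 + (0.1×2 + 0.68×1 + 0.22×2.22) = 2.3684
Population E: 1 + (0.51×2 + 0.49×2.22) = 3.1078
Population F: 1 + 2.3684 = 3.3684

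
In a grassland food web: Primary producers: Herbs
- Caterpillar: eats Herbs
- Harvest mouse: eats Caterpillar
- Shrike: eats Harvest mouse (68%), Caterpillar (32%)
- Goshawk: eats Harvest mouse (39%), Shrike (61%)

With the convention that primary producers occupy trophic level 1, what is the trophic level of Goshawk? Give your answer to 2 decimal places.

Caterpillar: 1 + 1 = 2
Harvest mouse: 1 + 2 = 3
Shrike: 1 + (0.68×3 + 0.32×2) = 3.68
Goshawk: 1 + (0.39×3 + 0.61×3.68) = 4.4148

4.41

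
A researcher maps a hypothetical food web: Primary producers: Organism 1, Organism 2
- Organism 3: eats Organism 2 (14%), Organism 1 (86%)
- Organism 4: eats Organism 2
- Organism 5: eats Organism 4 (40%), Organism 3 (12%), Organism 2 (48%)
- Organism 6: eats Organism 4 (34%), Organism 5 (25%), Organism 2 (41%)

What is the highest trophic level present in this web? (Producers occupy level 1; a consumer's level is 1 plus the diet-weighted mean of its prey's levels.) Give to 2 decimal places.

2.72

Organism 3: 1 + (0.14×1 + 0.86×1) = 2
Organism 4: 1 + 1 = 2
Organism 5: 1 + (0.4×2 + 0.12×2 + 0.48×1) = 2.52
Organism 6: 1 + (0.34×2 + 0.25×2.52 + 0.41×1) = 2.72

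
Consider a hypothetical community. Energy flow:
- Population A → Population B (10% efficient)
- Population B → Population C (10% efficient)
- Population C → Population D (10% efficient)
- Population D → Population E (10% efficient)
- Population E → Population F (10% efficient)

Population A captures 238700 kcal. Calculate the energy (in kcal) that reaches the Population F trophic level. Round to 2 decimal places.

Population B: 238700 × 0.1 = 23870 kcal
Population C: 23870 × 0.1 = 2387 kcal
Population D: 2387 × 0.1 = 238.7 kcal
Population E: 238.7 × 0.1 = 23.87 kcal
Population F: 23.87 × 0.1 = 2.387 kcal

2.39 kcal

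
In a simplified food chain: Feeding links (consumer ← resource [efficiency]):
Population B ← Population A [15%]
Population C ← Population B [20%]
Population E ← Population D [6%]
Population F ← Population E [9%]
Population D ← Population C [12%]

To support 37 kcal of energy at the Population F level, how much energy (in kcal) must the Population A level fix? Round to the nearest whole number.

Cumulative transfer efficiency: 0.15 × 0.2 × 0.12 × 0.06 × 0.09 = 0.00001944
Population A energy = 37 / 0.00001944 = 1903292 kcal

1903292 kcal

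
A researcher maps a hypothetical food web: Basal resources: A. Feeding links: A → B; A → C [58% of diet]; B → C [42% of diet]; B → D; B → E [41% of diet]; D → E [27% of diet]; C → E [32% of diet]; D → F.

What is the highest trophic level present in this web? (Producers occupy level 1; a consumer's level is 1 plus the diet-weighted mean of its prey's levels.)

4

B: 1 + 1 = 2
C: 1 + (0.58×1 + 0.42×2) = 2.42
D: 1 + 2 = 3
E: 1 + (0.41×2 + 0.27×3 + 0.32×2.42) = 3.4044
F: 1 + 3 = 4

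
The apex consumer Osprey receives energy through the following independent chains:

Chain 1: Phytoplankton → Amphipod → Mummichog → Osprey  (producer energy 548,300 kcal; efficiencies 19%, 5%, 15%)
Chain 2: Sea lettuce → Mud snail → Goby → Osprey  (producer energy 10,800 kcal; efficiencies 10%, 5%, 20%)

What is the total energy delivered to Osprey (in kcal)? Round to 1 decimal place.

792.1 kcal

Chain 1: 548300 × 0.19 × 0.05 × 0.15 = 781.3275 kcal
Chain 2: 10800 × 0.1 × 0.05 × 0.2 = 10.8 kcal
Total at Osprey: 781.3275 + 10.8 = 792.1275 kcal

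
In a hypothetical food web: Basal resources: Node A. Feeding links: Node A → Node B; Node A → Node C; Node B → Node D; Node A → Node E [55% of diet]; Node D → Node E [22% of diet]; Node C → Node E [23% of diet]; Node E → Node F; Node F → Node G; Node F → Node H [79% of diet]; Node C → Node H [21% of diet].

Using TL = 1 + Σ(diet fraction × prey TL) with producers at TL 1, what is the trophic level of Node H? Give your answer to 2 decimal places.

Node B: 1 + 1 = 2
Node C: 1 + 1 = 2
Node D: 1 + 2 = 3
Node E: 1 + (0.55×1 + 0.22×3 + 0.23×2) = 2.67
Node F: 1 + 2.67 = 3.67
Node G: 1 + 3.67 = 4.67
Node H: 1 + (0.79×3.67 + 0.21×2) = 4.3193

4.32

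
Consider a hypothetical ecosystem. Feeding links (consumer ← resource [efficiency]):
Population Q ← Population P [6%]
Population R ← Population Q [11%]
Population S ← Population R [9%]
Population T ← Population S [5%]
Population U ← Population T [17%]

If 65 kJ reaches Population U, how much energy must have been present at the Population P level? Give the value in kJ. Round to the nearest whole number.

Cumulative transfer efficiency: 0.06 × 0.11 × 0.09 × 0.05 × 0.17 = 0.000005049
Population P energy = 65 / 0.000005049 = 12873836 kJ

12873836 kJ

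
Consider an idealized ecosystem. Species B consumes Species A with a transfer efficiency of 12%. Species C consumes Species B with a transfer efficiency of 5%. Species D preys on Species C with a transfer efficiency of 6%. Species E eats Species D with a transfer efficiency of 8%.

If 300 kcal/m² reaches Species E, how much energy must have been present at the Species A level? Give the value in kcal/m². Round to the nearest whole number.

10416667 kcal/m²

Cumulative transfer efficiency: 0.12 × 0.05 × 0.06 × 0.08 = 0.0000288
Species A energy = 300 / 0.0000288 = 10416667 kcal/m²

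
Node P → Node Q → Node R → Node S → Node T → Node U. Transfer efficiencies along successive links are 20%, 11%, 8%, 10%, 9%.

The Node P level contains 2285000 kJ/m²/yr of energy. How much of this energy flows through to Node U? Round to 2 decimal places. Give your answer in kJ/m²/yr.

Node Q: 2285000 × 0.2 = 457000 kJ/m²/yr
Node R: 457000 × 0.11 = 50270 kJ/m²/yr
Node S: 50270 × 0.08 = 4021.6 kJ/m²/yr
Node T: 4021.6 × 0.1 = 402.16 kJ/m²/yr
Node U: 402.16 × 0.09 = 36.1944 kJ/m²/yr

36.19 kJ/m²/yr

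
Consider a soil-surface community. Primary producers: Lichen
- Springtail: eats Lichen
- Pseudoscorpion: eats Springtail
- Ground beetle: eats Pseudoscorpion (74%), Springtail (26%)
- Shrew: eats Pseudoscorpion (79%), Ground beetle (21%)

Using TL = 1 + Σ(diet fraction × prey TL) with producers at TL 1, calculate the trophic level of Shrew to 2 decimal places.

Springtail: 1 + 1 = 2
Pseudoscorpion: 1 + 2 = 3
Ground beetle: 1 + (0.74×3 + 0.26×2) = 3.74
Shrew: 1 + (0.79×3 + 0.21×3.74) = 4.1554

4.16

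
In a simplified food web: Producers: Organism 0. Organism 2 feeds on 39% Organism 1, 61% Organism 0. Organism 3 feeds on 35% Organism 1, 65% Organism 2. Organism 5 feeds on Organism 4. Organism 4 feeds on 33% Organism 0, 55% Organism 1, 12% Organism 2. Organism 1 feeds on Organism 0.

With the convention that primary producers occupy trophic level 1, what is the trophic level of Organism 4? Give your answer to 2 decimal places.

2.72

Organism 1: 1 + 1 = 2
Organism 2: 1 + (0.39×2 + 0.61×1) = 2.39
Organism 3: 1 + (0.35×2 + 0.65×2.39) = 3.2535
Organism 4: 1 + (0.33×1 + 0.55×2 + 0.12×2.39) = 2.7168
Organism 5: 1 + 2.7168 = 3.7168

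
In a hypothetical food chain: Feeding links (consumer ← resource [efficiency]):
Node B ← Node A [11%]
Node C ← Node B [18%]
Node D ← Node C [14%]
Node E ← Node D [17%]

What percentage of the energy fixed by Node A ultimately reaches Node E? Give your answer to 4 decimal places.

Product of link efficiencies: 0.11 × 0.18 × 0.14 × 0.17 = 0.00047124
As a percentage: 0.00047124 × 100 = 0.0471%

0.0471%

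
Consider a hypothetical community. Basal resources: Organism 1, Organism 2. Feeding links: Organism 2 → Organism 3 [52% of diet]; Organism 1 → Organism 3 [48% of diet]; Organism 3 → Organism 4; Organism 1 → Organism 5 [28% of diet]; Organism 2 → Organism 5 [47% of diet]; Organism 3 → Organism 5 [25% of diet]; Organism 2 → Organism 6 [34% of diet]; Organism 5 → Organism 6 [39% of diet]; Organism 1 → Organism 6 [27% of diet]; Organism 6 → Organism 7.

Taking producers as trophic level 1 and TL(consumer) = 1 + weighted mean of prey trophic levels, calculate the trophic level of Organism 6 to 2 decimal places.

Organism 3: 1 + (0.52×1 + 0.48×1) = 2
Organism 4: 1 + 2 = 3
Organism 5: 1 + (0.28×1 + 0.47×1 + 0.25×2) = 2.25
Organism 6: 1 + (0.34×1 + 0.39×2.25 + 0.27×1) = 2.4875
Organism 7: 1 + 2.4875 = 3.4875

2.49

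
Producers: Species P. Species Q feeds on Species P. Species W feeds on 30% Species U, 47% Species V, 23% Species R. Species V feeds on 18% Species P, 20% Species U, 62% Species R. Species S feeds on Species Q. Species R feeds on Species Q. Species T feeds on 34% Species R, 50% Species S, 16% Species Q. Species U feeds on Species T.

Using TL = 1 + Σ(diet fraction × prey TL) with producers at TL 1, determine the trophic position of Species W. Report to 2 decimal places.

Species Q: 1 + 1 = 2
Species R: 1 + 2 = 3
Species S: 1 + 2 = 3
Species T: 1 + (0.34×3 + 0.5×3 + 0.16×2) = 3.84
Species U: 1 + 3.84 = 4.84
Species V: 1 + (0.18×1 + 0.2×4.84 + 0.62×3) = 4.008
Species W: 1 + (0.3×4.84 + 0.47×4.008 + 0.23×3) = 5.02576

5.03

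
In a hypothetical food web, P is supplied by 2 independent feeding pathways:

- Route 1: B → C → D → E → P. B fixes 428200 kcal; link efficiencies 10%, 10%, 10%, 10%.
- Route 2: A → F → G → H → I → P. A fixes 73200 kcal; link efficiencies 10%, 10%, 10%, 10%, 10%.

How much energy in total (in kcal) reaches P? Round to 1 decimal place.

43.6 kcal

Route 1: 428200 × 0.1 × 0.1 × 0.1 × 0.1 = 42.82 kcal
Route 2: 73200 × 0.1 × 0.1 × 0.1 × 0.1 × 0.1 = 0.732 kcal
Total at P: 42.82 + 0.732 = 43.552 kcal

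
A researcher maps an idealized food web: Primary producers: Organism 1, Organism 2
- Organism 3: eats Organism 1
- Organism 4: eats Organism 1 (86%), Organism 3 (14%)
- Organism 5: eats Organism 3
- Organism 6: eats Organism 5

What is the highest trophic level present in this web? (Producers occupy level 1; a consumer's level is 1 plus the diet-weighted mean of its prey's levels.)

4

Organism 3: 1 + 1 = 2
Organism 4: 1 + (0.86×1 + 0.14×2) = 2.14
Organism 5: 1 + 2 = 3
Organism 6: 1 + 3 = 4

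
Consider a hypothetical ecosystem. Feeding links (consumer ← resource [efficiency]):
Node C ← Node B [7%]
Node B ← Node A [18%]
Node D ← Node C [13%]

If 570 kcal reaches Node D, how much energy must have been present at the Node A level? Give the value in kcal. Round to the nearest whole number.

347985 kcal

Cumulative transfer efficiency: 0.18 × 0.07 × 0.13 = 0.001638
Node A energy = 570 / 0.001638 = 347985 kcal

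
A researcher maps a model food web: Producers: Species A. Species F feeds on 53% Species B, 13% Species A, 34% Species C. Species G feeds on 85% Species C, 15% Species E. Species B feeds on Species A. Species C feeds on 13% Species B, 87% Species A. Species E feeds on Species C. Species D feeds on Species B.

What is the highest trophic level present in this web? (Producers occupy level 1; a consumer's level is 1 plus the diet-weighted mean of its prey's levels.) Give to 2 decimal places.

Species B: 1 + 1 = 2
Species C: 1 + (0.13×2 + 0.87×1) = 2.13
Species D: 1 + 2 = 3
Species E: 1 + 2.13 = 3.13
Species F: 1 + (0.53×2 + 0.13×1 + 0.34×2.13) = 2.9142
Species G: 1 + (0.85×2.13 + 0.15×3.13) = 3.28

3.28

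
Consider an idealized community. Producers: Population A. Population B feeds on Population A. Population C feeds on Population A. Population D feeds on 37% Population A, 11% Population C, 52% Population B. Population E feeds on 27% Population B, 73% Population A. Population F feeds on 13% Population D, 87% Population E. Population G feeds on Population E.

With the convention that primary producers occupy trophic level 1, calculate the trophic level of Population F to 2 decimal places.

Population B: 1 + 1 = 2
Population C: 1 + 1 = 2
Population D: 1 + (0.37×1 + 0.11×2 + 0.52×2) = 2.63
Population E: 1 + (0.27×2 + 0.73×1) = 2.27
Population F: 1 + (0.13×2.63 + 0.87×2.27) = 3.3168
Population G: 1 + 2.27 = 3.27

3.32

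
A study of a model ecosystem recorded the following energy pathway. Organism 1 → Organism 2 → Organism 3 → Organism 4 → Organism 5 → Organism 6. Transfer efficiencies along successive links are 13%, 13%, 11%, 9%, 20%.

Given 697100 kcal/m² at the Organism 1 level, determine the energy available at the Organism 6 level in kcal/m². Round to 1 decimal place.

Organism 2: 697100 × 0.13 = 90623 kcal/m²
Organism 3: 90623 × 0.13 = 11780.99 kcal/m²
Organism 4: 11780.99 × 0.11 = 1295.9089 kcal/m²
Organism 5: 1295.9089 × 0.09 = 116.631801 kcal/m²
Organism 6: 116.631801 × 0.2 = 23.3263602 kcal/m²

23.3 kcal/m²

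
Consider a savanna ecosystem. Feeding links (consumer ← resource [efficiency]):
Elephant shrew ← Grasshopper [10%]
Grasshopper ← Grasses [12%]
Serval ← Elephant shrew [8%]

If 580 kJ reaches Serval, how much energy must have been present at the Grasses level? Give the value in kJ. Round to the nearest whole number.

604167 kJ

Cumulative transfer efficiency: 0.12 × 0.1 × 0.08 = 0.00096
Grasses energy = 580 / 0.00096 = 604167 kJ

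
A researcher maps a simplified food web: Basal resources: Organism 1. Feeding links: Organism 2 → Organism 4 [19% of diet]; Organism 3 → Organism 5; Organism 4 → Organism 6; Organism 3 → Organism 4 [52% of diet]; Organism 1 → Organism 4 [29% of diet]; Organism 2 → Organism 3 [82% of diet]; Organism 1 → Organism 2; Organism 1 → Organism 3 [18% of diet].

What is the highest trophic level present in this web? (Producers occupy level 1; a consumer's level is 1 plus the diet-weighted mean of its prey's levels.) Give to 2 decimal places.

Organism 2: 1 + 1 = 2
Organism 3: 1 + (0.18×1 + 0.82×2) = 2.82
Organism 4: 1 + (0.19×2 + 0.52×2.82 + 0.29×1) = 3.1364
Organism 5: 1 + 2.82 = 3.82
Organism 6: 1 + 3.1364 = 4.1364

4.14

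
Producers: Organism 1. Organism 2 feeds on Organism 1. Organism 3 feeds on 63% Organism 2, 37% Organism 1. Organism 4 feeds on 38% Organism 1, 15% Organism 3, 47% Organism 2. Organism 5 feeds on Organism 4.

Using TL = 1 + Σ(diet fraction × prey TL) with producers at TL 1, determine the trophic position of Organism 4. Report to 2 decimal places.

2.71

Organism 2: 1 + 1 = 2
Organism 3: 1 + (0.63×2 + 0.37×1) = 2.63
Organism 4: 1 + (0.38×1 + 0.15×2.63 + 0.47×2) = 2.7145
Organism 5: 1 + 2.7145 = 3.7145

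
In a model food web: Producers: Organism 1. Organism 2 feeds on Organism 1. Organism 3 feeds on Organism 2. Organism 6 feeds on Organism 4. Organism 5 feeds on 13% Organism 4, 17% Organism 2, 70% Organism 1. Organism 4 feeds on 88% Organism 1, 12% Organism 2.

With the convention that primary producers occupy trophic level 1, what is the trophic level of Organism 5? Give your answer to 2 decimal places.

2.32

Organism 2: 1 + 1 = 2
Organism 3: 1 + 2 = 3
Organism 4: 1 + (0.88×1 + 0.12×2) = 2.12
Organism 5: 1 + (0.13×2.12 + 0.17×2 + 0.7×1) = 2.3156
Organism 6: 1 + 2.12 = 3.12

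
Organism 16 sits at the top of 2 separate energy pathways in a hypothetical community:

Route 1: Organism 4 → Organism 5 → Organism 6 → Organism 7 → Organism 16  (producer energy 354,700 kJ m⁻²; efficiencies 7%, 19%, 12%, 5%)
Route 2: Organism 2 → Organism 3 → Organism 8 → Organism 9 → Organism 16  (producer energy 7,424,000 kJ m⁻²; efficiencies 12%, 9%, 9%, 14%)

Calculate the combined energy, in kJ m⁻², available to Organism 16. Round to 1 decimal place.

1038.6 kJ m⁻²

Route 1: 354700 × 0.07 × 0.19 × 0.12 × 0.05 = 28.30506 kJ m⁻²
Route 2: 7424000 × 0.12 × 0.09 × 0.09 × 0.14 = 1010.25792 kJ m⁻²
Total at Organism 16: 28.30506 + 1010.25792 = 1038.56298 kJ m⁻²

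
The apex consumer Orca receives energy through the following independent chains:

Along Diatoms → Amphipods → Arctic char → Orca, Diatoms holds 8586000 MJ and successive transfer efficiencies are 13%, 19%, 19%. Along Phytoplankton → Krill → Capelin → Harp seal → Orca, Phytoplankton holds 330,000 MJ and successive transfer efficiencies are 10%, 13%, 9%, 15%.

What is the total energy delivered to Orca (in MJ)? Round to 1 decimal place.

40352.0 MJ

Via Diatoms: 8586000 × 0.13 × 0.19 × 0.19 = 40294.098 MJ
Via Phytoplankton: 330000 × 0.1 × 0.13 × 0.09 × 0.15 = 57.915 MJ
Total at Orca: 40294.098 + 57.915 = 40352.013 MJ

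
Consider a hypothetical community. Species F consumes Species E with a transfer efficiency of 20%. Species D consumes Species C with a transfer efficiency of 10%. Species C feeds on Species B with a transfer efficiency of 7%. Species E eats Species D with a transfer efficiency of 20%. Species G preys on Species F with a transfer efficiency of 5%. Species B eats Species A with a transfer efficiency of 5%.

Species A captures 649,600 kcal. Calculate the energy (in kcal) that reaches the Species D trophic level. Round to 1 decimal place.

Species B: 649600 × 0.05 = 32480 kcal
Species C: 32480 × 0.07 = 2273.6 kcal
Species D: 2273.6 × 0.1 = 227.36 kcal

227.4 kcal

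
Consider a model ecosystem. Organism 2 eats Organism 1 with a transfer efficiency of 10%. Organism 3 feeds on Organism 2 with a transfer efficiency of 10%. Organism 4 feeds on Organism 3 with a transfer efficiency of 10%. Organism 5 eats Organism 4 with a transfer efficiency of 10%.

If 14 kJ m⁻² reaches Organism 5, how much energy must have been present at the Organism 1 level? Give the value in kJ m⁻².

140000 kJ m⁻²

Cumulative transfer efficiency: 0.1 × 0.1 × 0.1 × 0.1 = 0.0001
Organism 1 energy = 14 / 0.0001 = 140000 kJ m⁻²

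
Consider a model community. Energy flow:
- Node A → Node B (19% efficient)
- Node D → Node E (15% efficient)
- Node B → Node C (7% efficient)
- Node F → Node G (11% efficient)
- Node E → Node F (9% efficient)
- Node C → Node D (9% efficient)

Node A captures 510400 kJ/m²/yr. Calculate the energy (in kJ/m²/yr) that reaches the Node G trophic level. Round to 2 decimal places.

Node B: 510400 × 0.19 = 96976 kJ/m²/yr
Node C: 96976 × 0.07 = 6788.32 kJ/m²/yr
Node D: 6788.32 × 0.09 = 610.9488 kJ/m²/yr
Node E: 610.9488 × 0.15 = 91.64232 kJ/m²/yr
Node F: 91.64232 × 0.09 = 8.2478088 kJ/m²/yr
Node G: 8.2478088 × 0.11 = 0.907258968 kJ/m²/yr

0.91 kJ/m²/yr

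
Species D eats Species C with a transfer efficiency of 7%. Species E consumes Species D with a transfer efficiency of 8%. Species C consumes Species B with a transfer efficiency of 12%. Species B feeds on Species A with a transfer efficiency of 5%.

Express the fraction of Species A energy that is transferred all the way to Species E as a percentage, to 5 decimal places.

Product of link efficiencies: 0.05 × 0.12 × 0.07 × 0.08 = 0.0000336
As a percentage: 0.0000336 × 100 = 0.00336%

0.00336%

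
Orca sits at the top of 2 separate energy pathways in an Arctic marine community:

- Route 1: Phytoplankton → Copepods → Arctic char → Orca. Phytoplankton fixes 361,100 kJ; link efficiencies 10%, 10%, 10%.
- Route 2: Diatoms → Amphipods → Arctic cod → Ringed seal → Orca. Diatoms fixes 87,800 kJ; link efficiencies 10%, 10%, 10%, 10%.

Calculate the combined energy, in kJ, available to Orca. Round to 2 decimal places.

Route 1: 361100 × 0.1 × 0.1 × 0.1 = 361.1 kJ
Route 2: 87800 × 0.1 × 0.1 × 0.1 × 0.1 = 8.78 kJ
Total at Orca: 361.1 + 8.78 = 369.88 kJ

369.88 kJ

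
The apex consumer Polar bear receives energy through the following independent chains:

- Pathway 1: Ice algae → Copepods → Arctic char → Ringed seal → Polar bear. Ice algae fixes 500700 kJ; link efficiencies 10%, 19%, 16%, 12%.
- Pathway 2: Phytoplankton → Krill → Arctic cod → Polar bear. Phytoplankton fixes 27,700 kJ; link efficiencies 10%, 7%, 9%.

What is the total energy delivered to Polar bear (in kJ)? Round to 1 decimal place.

Pathway 1: 500700 × 0.1 × 0.19 × 0.16 × 0.12 = 182.65536 kJ
Pathway 2: 27700 × 0.1 × 0.07 × 0.09 = 17.451 kJ
Total at Polar bear: 182.65536 + 17.451 = 200.10636 kJ

200.1 kJ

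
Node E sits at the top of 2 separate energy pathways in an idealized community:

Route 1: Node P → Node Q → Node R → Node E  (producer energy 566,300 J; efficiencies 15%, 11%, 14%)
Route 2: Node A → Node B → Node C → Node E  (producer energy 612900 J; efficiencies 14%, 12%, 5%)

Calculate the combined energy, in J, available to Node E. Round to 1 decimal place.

Route 1: 566300 × 0.15 × 0.11 × 0.14 = 1308.153 J
Route 2: 612900 × 0.14 × 0.12 × 0.05 = 514.836 J
Total at Node E: 1308.153 + 514.836 = 1822.989 J

1823.0 J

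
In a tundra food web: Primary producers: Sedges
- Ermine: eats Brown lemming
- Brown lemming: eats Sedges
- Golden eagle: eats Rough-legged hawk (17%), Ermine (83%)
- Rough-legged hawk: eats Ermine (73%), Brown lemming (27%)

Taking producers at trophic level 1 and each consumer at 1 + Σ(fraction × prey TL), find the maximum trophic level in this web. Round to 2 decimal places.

Brown lemming: 1 + 1 = 2
Ermine: 1 + 2 = 3
Rough-legged hawk: 1 + (0.73×3 + 0.27×2) = 3.73
Golden eagle: 1 + (0.17×3.73 + 0.83×3) = 4.1241

4.12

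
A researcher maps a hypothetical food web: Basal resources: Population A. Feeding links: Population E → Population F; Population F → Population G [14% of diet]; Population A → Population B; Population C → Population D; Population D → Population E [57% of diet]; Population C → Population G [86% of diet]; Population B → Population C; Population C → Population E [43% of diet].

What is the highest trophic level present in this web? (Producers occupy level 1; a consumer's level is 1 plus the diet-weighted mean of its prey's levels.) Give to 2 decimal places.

Population B: 1 + 1 = 2
Population C: 1 + 2 = 3
Population D: 1 + 3 = 4
Population E: 1 + (0.43×3 + 0.57×4) = 4.57
Population F: 1 + 4.57 = 5.57
Population G: 1 + (0.14×5.57 + 0.86×3) = 4.3598

5.57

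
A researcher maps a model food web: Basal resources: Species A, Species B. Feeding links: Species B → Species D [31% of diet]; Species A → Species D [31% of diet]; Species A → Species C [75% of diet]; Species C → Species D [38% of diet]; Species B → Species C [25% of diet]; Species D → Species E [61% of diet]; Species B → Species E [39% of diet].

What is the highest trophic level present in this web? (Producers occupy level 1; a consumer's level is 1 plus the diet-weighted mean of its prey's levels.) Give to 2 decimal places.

Species C: 1 + (0.25×1 + 0.75×1) = 2
Species D: 1 + (0.31×1 + 0.31×1 + 0.38×2) = 2.38
Species E: 1 + (0.39×1 + 0.61×2.38) = 2.8418

2.84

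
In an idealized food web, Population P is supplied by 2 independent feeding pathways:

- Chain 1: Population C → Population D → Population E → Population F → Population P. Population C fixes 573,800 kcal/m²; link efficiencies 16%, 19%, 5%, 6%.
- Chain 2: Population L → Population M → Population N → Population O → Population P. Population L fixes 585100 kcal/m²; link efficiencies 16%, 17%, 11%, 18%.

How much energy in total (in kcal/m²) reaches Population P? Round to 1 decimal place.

Chain 1: 573800 × 0.16 × 0.19 × 0.05 × 0.06 = 52.33056 kcal/m²
Chain 2: 585100 × 0.16 × 0.17 × 0.11 × 0.18 = 315.111456 kcal/m²
Total at Population P: 52.33056 + 315.111456 = 367.442016 kcal/m²

367.4 kcal/m²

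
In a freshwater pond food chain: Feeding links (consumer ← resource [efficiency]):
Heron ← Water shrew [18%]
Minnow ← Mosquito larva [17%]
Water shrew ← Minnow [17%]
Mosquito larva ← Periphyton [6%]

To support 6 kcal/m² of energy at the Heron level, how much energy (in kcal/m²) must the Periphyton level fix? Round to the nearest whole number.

19223 kcal/m²

Cumulative transfer efficiency: 0.06 × 0.17 × 0.17 × 0.18 = 0.00031212
Periphyton energy = 6 / 0.00031212 = 19223 kcal/m²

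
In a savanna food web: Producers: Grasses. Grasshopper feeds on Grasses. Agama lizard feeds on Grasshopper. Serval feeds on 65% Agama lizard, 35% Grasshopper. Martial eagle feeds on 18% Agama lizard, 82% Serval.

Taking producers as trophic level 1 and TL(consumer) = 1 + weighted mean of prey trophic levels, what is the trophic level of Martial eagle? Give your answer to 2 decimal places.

Grasshopper: 1 + 1 = 2
Agama lizard: 1 + 2 = 3
Serval: 1 + (0.65×3 + 0.35×2) = 3.65
Martial eagle: 1 + (0.18×3 + 0.82×3.65) = 4.533

4.53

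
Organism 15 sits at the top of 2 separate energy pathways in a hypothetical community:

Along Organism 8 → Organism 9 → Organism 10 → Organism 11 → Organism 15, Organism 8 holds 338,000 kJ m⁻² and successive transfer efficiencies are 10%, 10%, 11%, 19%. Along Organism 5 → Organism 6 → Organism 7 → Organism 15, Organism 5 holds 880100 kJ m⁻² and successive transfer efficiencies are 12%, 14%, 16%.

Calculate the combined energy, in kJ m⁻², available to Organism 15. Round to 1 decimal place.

Via Organism 8: 338000 × 0.1 × 0.1 × 0.11 × 0.19 = 70.642 kJ m⁻²
Via Organism 5: 880100 × 0.12 × 0.14 × 0.16 = 2365.7088 kJ m⁻²
Total at Organism 15: 70.642 + 2365.7088 = 2436.3508 kJ m⁻²

2436.4 kJ m⁻²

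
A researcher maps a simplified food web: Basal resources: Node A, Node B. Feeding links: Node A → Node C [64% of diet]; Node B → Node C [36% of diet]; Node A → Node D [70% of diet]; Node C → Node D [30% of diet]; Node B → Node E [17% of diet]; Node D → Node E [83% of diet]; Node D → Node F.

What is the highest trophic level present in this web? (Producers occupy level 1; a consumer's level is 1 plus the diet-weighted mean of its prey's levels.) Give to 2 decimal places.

Node C: 1 + (0.64×1 + 0.36×1) = 2
Node D: 1 + (0.7×1 + 0.3×2) = 2.3
Node E: 1 + (0.17×1 + 0.83×2.3) = 3.079
Node F: 1 + 2.3 = 3.3

3.30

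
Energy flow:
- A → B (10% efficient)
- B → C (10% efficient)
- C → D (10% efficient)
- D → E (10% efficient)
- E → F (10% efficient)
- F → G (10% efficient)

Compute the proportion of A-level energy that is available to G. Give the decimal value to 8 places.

0.00000100

Product of link efficiencies: 0.1 × 0.1 × 0.1 × 0.1 × 0.1 × 0.1 = 0.000001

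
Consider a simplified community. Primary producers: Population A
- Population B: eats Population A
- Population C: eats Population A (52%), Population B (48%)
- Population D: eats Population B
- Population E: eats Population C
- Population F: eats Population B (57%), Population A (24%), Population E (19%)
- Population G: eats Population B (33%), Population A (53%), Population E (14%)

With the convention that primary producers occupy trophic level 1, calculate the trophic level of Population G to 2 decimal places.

2.68

Population B: 1 + 1 = 2
Population C: 1 + (0.52×1 + 0.48×2) = 2.48
Population D: 1 + 2 = 3
Population E: 1 + 2.48 = 3.48
Population F: 1 + (0.57×2 + 0.24×1 + 0.19×3.48) = 3.0412
Population G: 1 + (0.33×2 + 0.53×1 + 0.14×3.48) = 2.6772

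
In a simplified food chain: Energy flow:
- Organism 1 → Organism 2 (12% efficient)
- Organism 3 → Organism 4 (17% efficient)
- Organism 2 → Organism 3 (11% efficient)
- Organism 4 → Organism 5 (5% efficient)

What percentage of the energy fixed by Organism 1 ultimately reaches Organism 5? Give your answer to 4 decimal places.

0.0112%

Product of link efficiencies: 0.12 × 0.11 × 0.17 × 0.05 = 0.0001122
As a percentage: 0.0001122 × 100 = 0.0112%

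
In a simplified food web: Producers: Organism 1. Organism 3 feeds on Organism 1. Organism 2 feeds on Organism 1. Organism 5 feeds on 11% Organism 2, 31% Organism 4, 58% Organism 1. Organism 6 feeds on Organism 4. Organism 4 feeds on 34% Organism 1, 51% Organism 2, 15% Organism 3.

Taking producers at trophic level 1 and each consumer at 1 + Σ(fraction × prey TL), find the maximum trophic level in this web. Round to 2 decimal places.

3.66

Organism 2: 1 + 1 = 2
Organism 3: 1 + 1 = 2
Organism 4: 1 + (0.34×1 + 0.51×2 + 0.15×2) = 2.66
Organism 5: 1 + (0.11×2 + 0.31×2.66 + 0.58×1) = 2.6246
Organism 6: 1 + 2.66 = 3.66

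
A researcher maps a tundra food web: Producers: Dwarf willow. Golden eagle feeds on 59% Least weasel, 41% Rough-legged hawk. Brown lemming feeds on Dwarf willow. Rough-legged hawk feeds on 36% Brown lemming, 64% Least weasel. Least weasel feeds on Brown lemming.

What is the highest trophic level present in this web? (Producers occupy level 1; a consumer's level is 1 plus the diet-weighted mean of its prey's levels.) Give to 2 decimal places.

Brown lemming: 1 + 1 = 2
Least weasel: 1 + 2 = 3
Rough-legged hawk: 1 + (0.36×2 + 0.64×3) = 3.64
Golden eagle: 1 + (0.59×3 + 0.41×3.64) = 4.2624

4.26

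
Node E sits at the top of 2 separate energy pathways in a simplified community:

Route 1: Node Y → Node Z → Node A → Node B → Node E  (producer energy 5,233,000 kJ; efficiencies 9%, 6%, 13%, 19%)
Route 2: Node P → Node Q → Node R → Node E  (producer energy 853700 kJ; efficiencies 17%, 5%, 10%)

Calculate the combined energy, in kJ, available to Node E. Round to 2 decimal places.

1423.62 kJ

Route 1: 5233000 × 0.09 × 0.06 × 0.13 × 0.19 = 697.97754 kJ
Route 2: 853700 × 0.17 × 0.05 × 0.1 = 725.645 kJ
Total at Node E: 697.97754 + 725.645 = 1423.62254 kJ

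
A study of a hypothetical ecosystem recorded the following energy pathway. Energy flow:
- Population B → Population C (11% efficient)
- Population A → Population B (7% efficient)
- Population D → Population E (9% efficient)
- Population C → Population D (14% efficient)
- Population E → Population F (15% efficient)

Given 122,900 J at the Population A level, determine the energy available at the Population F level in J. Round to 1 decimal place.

Population B: 122900 × 0.07 = 8603 J
Population C: 8603 × 0.11 = 946.33 J
Population D: 946.33 × 0.14 = 132.4862 J
Population E: 132.4862 × 0.09 = 11.923758 J
Population F: 11.923758 × 0.15 = 1.7885637 J

1.8 J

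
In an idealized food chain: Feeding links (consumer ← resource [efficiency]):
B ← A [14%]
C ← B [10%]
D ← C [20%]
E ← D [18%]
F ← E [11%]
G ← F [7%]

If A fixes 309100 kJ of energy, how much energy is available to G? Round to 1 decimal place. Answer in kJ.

B: 309100 × 0.14 = 43274 kJ
C: 43274 × 0.1 = 4327.4 kJ
D: 4327.4 × 0.2 = 865.48 kJ
E: 865.48 × 0.18 = 155.7864 kJ
F: 155.7864 × 0.11 = 17.136504 kJ
G: 17.136504 × 0.07 = 1.19955528 kJ

1.2 kJ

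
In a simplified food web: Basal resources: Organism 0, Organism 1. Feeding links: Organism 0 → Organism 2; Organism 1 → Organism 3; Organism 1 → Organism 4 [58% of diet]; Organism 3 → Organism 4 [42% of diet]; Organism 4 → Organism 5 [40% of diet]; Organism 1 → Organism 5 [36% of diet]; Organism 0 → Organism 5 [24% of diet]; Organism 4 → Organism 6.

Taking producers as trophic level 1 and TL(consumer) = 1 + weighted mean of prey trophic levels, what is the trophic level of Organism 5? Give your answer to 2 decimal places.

Organism 2: 1 + 1 = 2
Organism 3: 1 + 1 = 2
Organism 4: 1 + (0.58×1 + 0.42×2) = 2.42
Organism 5: 1 + (0.4×2.42 + 0.36×1 + 0.24×1) = 2.568
Organism 6: 1 + 2.42 = 3.42

2.57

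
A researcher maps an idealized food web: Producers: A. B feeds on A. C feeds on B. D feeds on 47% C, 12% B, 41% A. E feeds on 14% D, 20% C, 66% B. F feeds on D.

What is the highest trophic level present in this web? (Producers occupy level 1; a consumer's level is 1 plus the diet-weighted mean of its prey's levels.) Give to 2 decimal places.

4.06

B: 1 + 1 = 2
C: 1 + 2 = 3
D: 1 + (0.47×3 + 0.12×2 + 0.41×1) = 3.06
E: 1 + (0.14×3.06 + 0.2×3 + 0.66×2) = 3.3484
F: 1 + 3.06 = 4.06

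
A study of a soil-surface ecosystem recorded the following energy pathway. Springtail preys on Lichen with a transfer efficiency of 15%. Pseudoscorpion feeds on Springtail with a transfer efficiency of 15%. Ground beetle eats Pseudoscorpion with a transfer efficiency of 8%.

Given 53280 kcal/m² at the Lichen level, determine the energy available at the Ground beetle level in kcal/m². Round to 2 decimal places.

95.90 kcal/m²

Springtail: 53280 × 0.15 = 7992 kcal/m²
Pseudoscorpion: 7992 × 0.15 = 1198.8 kcal/m²
Ground beetle: 1198.8 × 0.08 = 95.904 kcal/m²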